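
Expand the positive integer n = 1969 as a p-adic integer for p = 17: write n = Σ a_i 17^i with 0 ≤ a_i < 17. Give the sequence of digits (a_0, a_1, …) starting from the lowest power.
(a_0, a_1, …) = (14, 13, 6)

Repeated division by 17 gives the digits low-to-high: 1969 = 14 + 13·17^1 + 6·17^2. Digit sequence: (14, 13, 6).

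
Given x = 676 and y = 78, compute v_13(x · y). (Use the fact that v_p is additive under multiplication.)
v_13(52728) = 3

v_p(x) = 2 (factor: 676 = 13^2 · 4); v_p(y) = 1 (factor: 78 = 13^1 · 6). Additivity: v_p(xy) = v_p(x) + v_p(y) = 2 + 1 = 3. (Direct check: xy = 52728 = 13^3 · (24).)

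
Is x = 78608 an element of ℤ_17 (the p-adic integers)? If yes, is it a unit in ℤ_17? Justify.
x ∈ ℤ_17 but not a unit; v_17(x) = 3 > 0

ℤ_17 = {x ∈ ℚ_17 : v_17(x) ≥ 0} and ℤ_17^× = {x ∈ ℤ_17 : v_17(x) = 0}. Here v_17(78608) = v_17(num) − v_17(den) = 3; compare against these criteria.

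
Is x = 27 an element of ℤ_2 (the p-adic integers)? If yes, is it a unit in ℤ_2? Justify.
x ∈ ℤ_2^× (unit); v_2(x) = 0

ℤ_2 = {x ∈ ℚ_2 : v_2(x) ≥ 0} and ℤ_2^× = {x ∈ ℤ_2 : v_2(x) = 0}. Here v_2(27) = v_2(num) − v_2(den) = 0; compare against these criteria.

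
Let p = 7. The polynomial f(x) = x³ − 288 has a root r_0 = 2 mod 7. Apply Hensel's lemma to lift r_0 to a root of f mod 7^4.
r_3 = 1430 (mod 2401)

Hensel: r_{i+1} = r_i − f(r_i)/f′(r_i) mod 7^{i+2}, where f′(x) = 3x². Iterate:
  r_0 = 2 (mod 7)
  r_1 = 9 (mod 49)
  r_2 = 58 (mod 343)
  r_3 = 1430 (mod 2401)
Final: r = 1430 with f(r) ≡ 0 mod 7^4.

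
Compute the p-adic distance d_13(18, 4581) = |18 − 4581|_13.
d_13(18, 4581) = 1/169

Step 1 — x − y = 18 − 4581 = -4563. Step 2 — v_13(-4563) = 2 (factor: -4563 = −(13^2 · 27); the sign does not affect v_p). Step 3 — |x − y|_13 = 13^{-2} = 1/169.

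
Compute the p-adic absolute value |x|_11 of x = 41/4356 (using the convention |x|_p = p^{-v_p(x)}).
|41/4356|_11 = 121

Step 1 — compute v_11(x) by factoring powers of 11 out of the numerator and denominator: v_11(41/4356) = -2. Step 2 — apply |x|_p = p^{-v_p(x)} = 11^{2} = 121.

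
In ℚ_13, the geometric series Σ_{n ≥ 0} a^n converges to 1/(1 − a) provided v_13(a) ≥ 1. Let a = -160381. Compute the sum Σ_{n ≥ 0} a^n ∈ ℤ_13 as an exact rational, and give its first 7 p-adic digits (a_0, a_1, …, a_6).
Σ a^n = 1/(1 − a) = 1/160382;  first 7 digits = (1, 0, 0, 5, 7, 12, 11)

v_13(a) = 3 ≥ 1, so the series converges in ℤ_13 to 1/(1 − a) = 1/(1 − (-160381)) = 1/160382. Expand this rational in ℤ_13: compute digits iteratively via d_i = x_i mod 13, x_{i+1} = (x_i − d_i)/13. The first 7 digits are (1, 0, 0, 5, 7, 12, 11).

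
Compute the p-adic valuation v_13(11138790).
v_13(11138790) = 5

v_13(n) is the largest exponent k such that 13^k divides n. Factor out: 11138790 = 13^5 · 30. (Sign doesn't affect v_p.) So v_13(11138790) = 5.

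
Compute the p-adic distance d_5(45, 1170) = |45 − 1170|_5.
d_5(45, 1170) = 1/125

Step 1 — x − y = 45 − 1170 = -1125. Step 2 — v_5(-1125) = 3 (factor: -1125 = −(5^3 · 9); the sign does not affect v_p). Step 3 — |x − y|_5 = 5^{-3} = 1/125.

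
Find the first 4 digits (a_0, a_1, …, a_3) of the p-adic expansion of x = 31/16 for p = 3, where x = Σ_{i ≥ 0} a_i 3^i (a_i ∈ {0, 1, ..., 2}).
(a_0, …, a_3) = (1, 2, 0, 0)

v_3(31/16) = 0 (numerator and denominator both coprime to 3), so x ∈ ℤ_3^×. Compute digits iteratively via a_i = x_i mod 3, x_{i+1} = (x_i − a_i)/3, with x_0 = x:
  x_0 = 31/16;  a_0 = 1;  x_1 = (x_0 − 1)/3 = 5/16
  x_1 = 5/16;  a_1 = 2;  x_2 = (x_1 − 2)/3 = -9/16
  x_2 = -9/16;  a_2 = 0;  x_3 = (x_2 − 0)/3 = -3/16
  x_3 = -3/16;  a_3 = 0;  x_4 = (x_3 − 0)/3 = -1/16
Digits: (1, 2, 0, 0).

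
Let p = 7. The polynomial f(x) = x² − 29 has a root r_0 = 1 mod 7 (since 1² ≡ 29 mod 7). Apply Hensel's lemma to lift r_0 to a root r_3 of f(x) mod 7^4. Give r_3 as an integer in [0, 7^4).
r_3 = 1289 (mod 2401)

Hensel's recurrence: r_{i+1} = r_i − f(r_i)·(f′(r_i))^{-1} mod 7^{i+2}, with f′(x) = 2x. Iterate:
  r_0 = 1 (mod 7)
  r_1 = 15 (mod 49)
  r_2 = 260 (mod 343)
  r_3 = 1289 (mod 2401)
Final: r_3 = 1289, and one checks f(r_3) ≡ 0 mod 7^4.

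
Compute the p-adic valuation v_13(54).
v_13(54) = 0

v_13(n) is the largest exponent k such that 13^k divides n. Factor out: 54 = 13^0 · 54. (Sign doesn't affect v_p.) So v_13(54) = 0.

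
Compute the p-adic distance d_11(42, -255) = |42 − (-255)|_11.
d_11(42, -255) = 1/11

Step 1 — x − y = 42 − (-255) = 297. Step 2 — v_11(297) = 1 (factor: 297 = (11^1 · 27); the sign does not affect v_p). Step 3 — |x − y|_11 = 11^{-1} = 1/11.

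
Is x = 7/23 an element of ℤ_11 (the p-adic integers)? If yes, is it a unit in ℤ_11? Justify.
x ∈ ℤ_11^× (unit); v_11(x) = 0

ℤ_11 = {x ∈ ℚ_11 : v_11(x) ≥ 0} and ℤ_11^× = {x ∈ ℤ_11 : v_11(x) = 0}. Here v_11(7/23) = v_11(num) − v_11(den) = 0; compare against these criteria.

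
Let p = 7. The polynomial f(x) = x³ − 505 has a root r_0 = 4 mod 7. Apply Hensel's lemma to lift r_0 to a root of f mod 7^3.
r_2 = 249 (mod 343)

Hensel: r_{i+1} = r_i − f(r_i)/f′(r_i) mod 7^{i+2}, where f′(x) = 3x². Iterate:
  r_0 = 4 (mod 7)
  r_1 = 4 (mod 49)
  r_2 = 249 (mod 343)
Final: r = 249 with f(r) ≡ 0 mod 7^3.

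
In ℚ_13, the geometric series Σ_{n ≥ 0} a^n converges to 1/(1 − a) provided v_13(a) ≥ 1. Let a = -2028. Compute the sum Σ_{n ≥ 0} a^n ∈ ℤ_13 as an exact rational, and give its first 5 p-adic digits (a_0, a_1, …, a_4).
Σ a^n = 1/(1 − a) = 1/2029;  first 5 digits = (1, 0, 1, 12, 0)

v_13(a) = 2 ≥ 1, so the series converges in ℤ_13 to 1/(1 − a) = 1/(1 − (-2028)) = 1/2029. Expand this rational in ℤ_13: compute digits iteratively via d_i = x_i mod 13, x_{i+1} = (x_i − d_i)/13. The first 5 digits are (1, 0, 1, 12, 0).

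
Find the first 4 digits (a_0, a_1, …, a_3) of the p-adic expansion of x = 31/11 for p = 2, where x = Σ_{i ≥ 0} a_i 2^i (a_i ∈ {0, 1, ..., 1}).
(a_0, …, a_3) = (1, 0, 1, 1)

v_2(31/11) = 0 (numerator and denominator both coprime to 2), so x ∈ ℤ_2^×. Compute digits iteratively via a_i = x_i mod 2, x_{i+1} = (x_i − a_i)/2, with x_0 = x:
  x_0 = 31/11;  a_0 = 1;  x_1 = (x_0 − 1)/2 = 10/11
  x_1 = 10/11;  a_1 = 0;  x_2 = (x_1 − 0)/2 = 5/11
  x_2 = 5/11;  a_2 = 1;  x_3 = (x_2 − 1)/2 = -3/11
  x_3 = -3/11;  a_3 = 1;  x_4 = (x_3 − 1)/2 = -7/11
Digits: (1, 0, 1, 1).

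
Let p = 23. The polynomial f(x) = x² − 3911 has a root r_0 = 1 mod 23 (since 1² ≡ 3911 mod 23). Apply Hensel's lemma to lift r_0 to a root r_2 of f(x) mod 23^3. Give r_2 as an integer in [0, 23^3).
r_2 = 7246 (mod 12167)

Hensel's recurrence: r_{i+1} = r_i − f(r_i)·(f′(r_i))^{-1} mod 23^{i+2}, with f′(x) = 2x. Iterate:
  r_0 = 1 (mod 23)
  r_1 = 369 (mod 529)
  r_2 = 7246 (mod 12167)
Final: r_2 = 7246, and one checks f(r_2) ≡ 0 mod 23^3.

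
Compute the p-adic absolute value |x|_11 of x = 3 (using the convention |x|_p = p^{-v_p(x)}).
|3|_11 = 1

Step 1 — compute v_11(x) by factoring powers of 11 out of the numerator and denominator: v_11(3) = 0. Step 2 — apply |x|_p = p^{-v_p(x)} = 11^{0} = 1.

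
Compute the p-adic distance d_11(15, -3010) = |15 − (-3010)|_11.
d_11(15, -3010) = 1/121

Step 1 — x − y = 15 − (-3010) = 3025. Step 2 — v_11(3025) = 2 (factor: 3025 = (11^2 · 25); the sign does not affect v_p). Step 3 — |x − y|_11 = 11^{-2} = 1/121.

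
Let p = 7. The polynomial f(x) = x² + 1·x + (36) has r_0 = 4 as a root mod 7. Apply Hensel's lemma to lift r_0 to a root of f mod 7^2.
r_1 = 25 (mod 49)

Hensel: r_{i+1} = r_i − f(r_i)·(f′(r_i))^{-1} mod 7^{i+2}, f′(x) = 2x + 1. Iterate:
  r_0 = 4 (mod 7)
  r_1 = 25 (mod 49)
Final: r = 25 satisfies f(r) ≡ 0 mod 7^2.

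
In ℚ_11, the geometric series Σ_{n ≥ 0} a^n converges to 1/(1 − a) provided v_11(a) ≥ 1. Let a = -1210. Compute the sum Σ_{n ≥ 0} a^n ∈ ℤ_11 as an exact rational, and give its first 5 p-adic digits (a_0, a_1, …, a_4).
Σ a^n = 1/(1 − a) = 1/1211;  first 5 digits = (1, 0, 1, 10, 0)

v_11(a) = 2 ≥ 1, so the series converges in ℤ_11 to 1/(1 − a) = 1/(1 − (-1210)) = 1/1211. Expand this rational in ℤ_11: compute digits iteratively via d_i = x_i mod 11, x_{i+1} = (x_i − d_i)/11. The first 5 digits are (1, 0, 1, 10, 0).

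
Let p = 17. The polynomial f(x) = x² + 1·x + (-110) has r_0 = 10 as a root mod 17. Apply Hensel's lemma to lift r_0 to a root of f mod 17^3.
r_2 = 10 (mod 4913)

Hensel: r_{i+1} = r_i − f(r_i)·(f′(r_i))^{-1} mod 17^{i+2}, f′(x) = 2x + 1. Iterate:
  r_0 = 10 (mod 17)
  r_1 = 10 (mod 289)
  r_2 = 10 (mod 4913)
Final: r = 10 satisfies f(r) ≡ 0 mod 17^3.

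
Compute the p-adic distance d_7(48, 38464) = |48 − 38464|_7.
d_7(48, 38464) = 1/2401

Step 1 — x − y = 48 − 38464 = -38416. Step 2 — v_7(-38416) = 4 (factor: -38416 = −(7^4 · 16); the sign does not affect v_p). Step 3 — |x − y|_7 = 7^{-4} = 1/2401.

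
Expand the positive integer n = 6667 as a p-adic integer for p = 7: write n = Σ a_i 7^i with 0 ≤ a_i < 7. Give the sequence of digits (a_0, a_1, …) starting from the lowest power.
(a_0, a_1, …) = (3, 0, 3, 5, 2)

Repeated division by 7 gives the digits low-to-high: 6667 = 3 + 3·7^2 + 5·7^3 + 2·7^4. Digit sequence: (3, 0, 3, 5, 2).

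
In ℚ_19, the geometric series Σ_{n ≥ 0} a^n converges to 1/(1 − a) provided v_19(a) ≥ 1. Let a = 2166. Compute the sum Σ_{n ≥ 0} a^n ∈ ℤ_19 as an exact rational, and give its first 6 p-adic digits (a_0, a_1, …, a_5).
Σ a^n = 1/(1 − a) = -1/2165;  first 6 digits = (1, 0, 6, 0, 17, 1)

v_19(a) = 2 ≥ 1, so the series converges in ℤ_19 to 1/(1 − a) = 1/(1 − 2166) = -1/2165. Expand this rational in ℤ_19: compute digits iteratively via d_i = x_i mod 19, x_{i+1} = (x_i − d_i)/19. The first 6 digits are (1, 0, 6, 0, 17, 1).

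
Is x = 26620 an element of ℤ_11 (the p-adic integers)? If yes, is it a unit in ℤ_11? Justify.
x ∈ ℤ_11 but not a unit; v_11(x) = 3 > 0

ℤ_11 = {x ∈ ℚ_11 : v_11(x) ≥ 0} and ℤ_11^× = {x ∈ ℤ_11 : v_11(x) = 0}. Here v_11(26620) = v_11(num) − v_11(den) = 3; compare against these criteria.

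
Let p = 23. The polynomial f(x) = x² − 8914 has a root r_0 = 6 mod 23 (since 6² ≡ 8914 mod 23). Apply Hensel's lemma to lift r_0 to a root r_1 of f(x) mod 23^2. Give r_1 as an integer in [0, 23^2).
r_1 = 305 (mod 529)

Hensel's recurrence: r_{i+1} = r_i − f(r_i)·(f′(r_i))^{-1} mod 23^{i+2}, with f′(x) = 2x. Iterate:
  r_0 = 6 (mod 23)
  r_1 = 305 (mod 529)
Final: r_1 = 305, and one checks f(r_1) ≡ 0 mod 23^2.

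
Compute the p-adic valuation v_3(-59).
v_3(-59) = 0

v_3(n) is the largest exponent k such that 3^k divides n. Factor out: -59 = -3^0 · 59. (Sign doesn't affect v_p.) So v_3(-59) = 0.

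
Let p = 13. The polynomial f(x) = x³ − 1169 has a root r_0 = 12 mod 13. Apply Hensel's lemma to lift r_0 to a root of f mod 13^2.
r_1 = 51 (mod 169)

Hensel: r_{i+1} = r_i − f(r_i)/f′(r_i) mod 13^{i+2}, where f′(x) = 3x². Iterate:
  r_0 = 12 (mod 13)
  r_1 = 51 (mod 169)
Final: r = 51 with f(r) ≡ 0 mod 13^2.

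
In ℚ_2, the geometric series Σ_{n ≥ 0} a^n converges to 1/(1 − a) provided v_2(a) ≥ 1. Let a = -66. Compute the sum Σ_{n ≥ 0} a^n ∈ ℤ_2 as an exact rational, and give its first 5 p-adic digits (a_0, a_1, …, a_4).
Σ a^n = 1/(1 − a) = 1/67;  first 5 digits = (1, 1, 0, 1, 0)

v_2(a) = 1 ≥ 1, so the series converges in ℤ_2 to 1/(1 − a) = 1/(1 − (-66)) = 1/67. Expand this rational in ℤ_2: compute digits iteratively via d_i = x_i mod 2, x_{i+1} = (x_i − d_i)/2. The first 5 digits are (1, 1, 0, 1, 0).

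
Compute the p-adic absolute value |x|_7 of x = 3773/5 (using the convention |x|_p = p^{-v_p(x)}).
|3773/5|_7 = 1/343

Step 1 — compute v_7(x) by factoring powers of 7 out of the numerator and denominator: v_7(3773/5) = 3. Step 2 — apply |x|_p = p^{-v_p(x)} = 7^{-3} = 1/343.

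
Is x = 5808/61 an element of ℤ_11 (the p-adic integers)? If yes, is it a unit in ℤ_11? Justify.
x ∈ ℤ_11 but not a unit; v_11(x) = 2 > 0

ℤ_11 = {x ∈ ℚ_11 : v_11(x) ≥ 0} and ℤ_11^× = {x ∈ ℤ_11 : v_11(x) = 0}. Here v_11(5808/61) = v_11(num) − v_11(den) = 2; compare against these criteria.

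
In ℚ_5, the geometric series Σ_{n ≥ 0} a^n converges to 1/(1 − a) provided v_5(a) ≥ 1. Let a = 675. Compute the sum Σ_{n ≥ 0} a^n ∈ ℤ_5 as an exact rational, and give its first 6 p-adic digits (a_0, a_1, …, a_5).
Σ a^n = 1/(1 − a) = -1/674;  first 6 digits = (1, 0, 2, 0, 0, 1)

v_5(a) = 2 ≥ 1, so the series converges in ℤ_5 to 1/(1 − a) = 1/(1 − 675) = -1/674. Expand this rational in ℤ_5: compute digits iteratively via d_i = x_i mod 5, x_{i+1} = (x_i − d_i)/5. The first 6 digits are (1, 0, 2, 0, 0, 1).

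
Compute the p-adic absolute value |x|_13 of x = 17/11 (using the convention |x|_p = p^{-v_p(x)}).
|17/11|_13 = 1

Step 1 — compute v_13(x) by factoring powers of 13 out of the numerator and denominator: v_13(17/11) = 0. Step 2 — apply |x|_p = p^{-v_p(x)} = 13^{0} = 1.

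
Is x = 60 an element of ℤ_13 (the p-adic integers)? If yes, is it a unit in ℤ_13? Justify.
x ∈ ℤ_13^× (unit); v_13(x) = 0

ℤ_13 = {x ∈ ℚ_13 : v_13(x) ≥ 0} and ℤ_13^× = {x ∈ ℤ_13 : v_13(x) = 0}. Here v_13(60) = v_13(num) − v_13(den) = 0; compare against these criteria.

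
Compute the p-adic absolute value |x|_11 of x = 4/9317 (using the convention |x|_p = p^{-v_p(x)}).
|4/9317|_11 = 1331

Step 1 — compute v_11(x) by factoring powers of 11 out of the numerator and denominator: v_11(4/9317) = -3. Step 2 — apply |x|_p = p^{-v_p(x)} = 11^{3} = 1331.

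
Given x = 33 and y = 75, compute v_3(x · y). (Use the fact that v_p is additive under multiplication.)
v_3(2475) = 2

v_p(x) = 1 (factor: 33 = 3^1 · 11); v_p(y) = 1 (factor: 75 = 3^1 · 25). Additivity: v_p(xy) = v_p(x) + v_p(y) = 1 + 1 = 2. (Direct check: xy = 2475 = 3^2 · (275).)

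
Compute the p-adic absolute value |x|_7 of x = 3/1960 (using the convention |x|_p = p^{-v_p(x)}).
|3/1960|_7 = 49

Step 1 — compute v_7(x) by factoring powers of 7 out of the numerator and denominator: v_7(3/1960) = -2. Step 2 — apply |x|_p = p^{-v_p(x)} = 7^{2} = 49.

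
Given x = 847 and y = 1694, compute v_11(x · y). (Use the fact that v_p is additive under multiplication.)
v_11(1434818) = 4

v_p(x) = 2 (factor: 847 = 11^2 · 7); v_p(y) = 2 (factor: 1694 = 11^2 · 14). Additivity: v_p(xy) = v_p(x) + v_p(y) = 2 + 2 = 4. (Direct check: xy = 1434818 = 11^4 · (98).)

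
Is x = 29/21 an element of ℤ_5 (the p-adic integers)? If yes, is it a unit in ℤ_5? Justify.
x ∈ ℤ_5^× (unit); v_5(x) = 0

ℤ_5 = {x ∈ ℚ_5 : v_5(x) ≥ 0} and ℤ_5^× = {x ∈ ℤ_5 : v_5(x) = 0}. Here v_5(29/21) = v_5(num) − v_5(den) = 0; compare against these criteria.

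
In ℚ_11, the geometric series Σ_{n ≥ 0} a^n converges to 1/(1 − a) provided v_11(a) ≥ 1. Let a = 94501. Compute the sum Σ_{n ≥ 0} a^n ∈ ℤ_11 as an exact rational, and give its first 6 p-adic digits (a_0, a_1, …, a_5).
Σ a^n = 1/(1 − a) = -1/94500;  first 6 digits = (1, 0, 0, 5, 6, 0)

v_11(a) = 3 ≥ 1, so the series converges in ℤ_11 to 1/(1 − a) = 1/(1 − 94501) = -1/94500. Expand this rational in ℤ_11: compute digits iteratively via d_i = x_i mod 11, x_{i+1} = (x_i − d_i)/11. The first 6 digits are (1, 0, 0, 5, 6, 0).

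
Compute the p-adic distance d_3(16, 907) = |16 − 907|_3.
d_3(16, 907) = 1/81

Step 1 — x − y = 16 − 907 = -891. Step 2 — v_3(-891) = 4 (factor: -891 = −(3^4 · 11); the sign does not affect v_p). Step 3 — |x − y|_3 = 3^{-4} = 1/81.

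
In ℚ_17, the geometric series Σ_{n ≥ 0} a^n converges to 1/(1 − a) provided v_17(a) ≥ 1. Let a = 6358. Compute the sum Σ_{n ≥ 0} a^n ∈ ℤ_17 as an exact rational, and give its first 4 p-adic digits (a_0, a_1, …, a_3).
Σ a^n = 1/(1 − a) = -1/6357;  first 4 digits = (1, 0, 5, 1)

v_17(a) = 2 ≥ 1, so the series converges in ℤ_17 to 1/(1 − a) = 1/(1 − 6358) = -1/6357. Expand this rational in ℤ_17: compute digits iteratively via d_i = x_i mod 17, x_{i+1} = (x_i − d_i)/17. The first 4 digits are (1, 0, 5, 1).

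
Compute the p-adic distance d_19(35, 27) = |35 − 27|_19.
d_19(35, 27) = 1

Step 1 — x − y = 35 − 27 = 8. Step 2 — v_19(8) = 0 (factor: 8 = (19^0 · 8); the sign does not affect v_p). Step 3 — |x − y|_19 = 19^{0} = 1.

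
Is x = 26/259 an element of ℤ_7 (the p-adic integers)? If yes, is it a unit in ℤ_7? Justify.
x ∉ ℤ_7 (v_7(x) = -1 < 0)

ℤ_7 = {x ∈ ℚ_7 : v_7(x) ≥ 0} and ℤ_7^× = {x ∈ ℤ_7 : v_7(x) = 0}. Here v_7(26/259) = v_7(num) − v_7(den) = -1; compare against these criteria.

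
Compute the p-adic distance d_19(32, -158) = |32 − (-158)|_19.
d_19(32, -158) = 1/19

Step 1 — x − y = 32 − (-158) = 190. Step 2 — v_19(190) = 1 (factor: 190 = (19^1 · 10); the sign does not affect v_p). Step 3 — |x − y|_19 = 19^{-1} = 1/19.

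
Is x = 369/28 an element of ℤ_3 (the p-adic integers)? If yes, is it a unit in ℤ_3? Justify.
x ∈ ℤ_3 but not a unit; v_3(x) = 2 > 0

ℤ_3 = {x ∈ ℚ_3 : v_3(x) ≥ 0} and ℤ_3^× = {x ∈ ℤ_3 : v_3(x) = 0}. Here v_3(369/28) = v_3(num) − v_3(den) = 2; compare against these criteria.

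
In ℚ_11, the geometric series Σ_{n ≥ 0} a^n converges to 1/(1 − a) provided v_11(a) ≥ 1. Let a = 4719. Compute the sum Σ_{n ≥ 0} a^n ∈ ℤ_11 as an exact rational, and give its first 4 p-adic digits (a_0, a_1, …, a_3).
Σ a^n = 1/(1 − a) = -1/4718;  first 4 digits = (1, 0, 6, 3)

v_11(a) = 2 ≥ 1, so the series converges in ℤ_11 to 1/(1 − a) = 1/(1 − 4719) = -1/4718. Expand this rational in ℤ_11: compute digits iteratively via d_i = x_i mod 11, x_{i+1} = (x_i − d_i)/11. The first 4 digits are (1, 0, 6, 3).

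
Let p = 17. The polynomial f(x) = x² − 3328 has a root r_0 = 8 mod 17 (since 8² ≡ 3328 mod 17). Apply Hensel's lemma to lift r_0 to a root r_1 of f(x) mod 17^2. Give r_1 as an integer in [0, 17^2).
r_1 = 212 (mod 289)

Hensel's recurrence: r_{i+1} = r_i − f(r_i)·(f′(r_i))^{-1} mod 17^{i+2}, with f′(x) = 2x. Iterate:
  r_0 = 8 (mod 17)
  r_1 = 212 (mod 289)
Final: r_1 = 212, and one checks f(r_1) ≡ 0 mod 17^2.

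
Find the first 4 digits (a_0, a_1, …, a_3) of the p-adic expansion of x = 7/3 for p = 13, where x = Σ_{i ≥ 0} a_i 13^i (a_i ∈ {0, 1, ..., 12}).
(a_0, …, a_3) = (11, 8, 8, 8)

v_13(7/3) = 0 (numerator and denominator both coprime to 13), so x ∈ ℤ_13^×. Compute digits iteratively via a_i = x_i mod 13, x_{i+1} = (x_i − a_i)/13, with x_0 = x:
  x_0 = 7/3;  a_0 = 11;  x_1 = (x_0 − 11)/13 = -2/3
  x_1 = -2/3;  a_1 = 8;  x_2 = (x_1 − 8)/13 = -2/3
  x_2 = -2/3;  a_2 = 8;  x_3 = (x_2 − 8)/13 = -2/3
  x_3 = -2/3;  a_3 = 8;  x_4 = (x_3 − 8)/13 = -2/3
Digits: (11, 8, 8, 8).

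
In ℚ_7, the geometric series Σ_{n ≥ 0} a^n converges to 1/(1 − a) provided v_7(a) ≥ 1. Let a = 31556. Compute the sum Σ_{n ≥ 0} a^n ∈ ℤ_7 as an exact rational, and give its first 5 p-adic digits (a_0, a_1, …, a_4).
Σ a^n = 1/(1 − a) = -1/31555;  first 5 digits = (1, 0, 0, 1, 6)

v_7(a) = 3 ≥ 1, so the series converges in ℤ_7 to 1/(1 − a) = 1/(1 − 31556) = -1/31555. Expand this rational in ℤ_7: compute digits iteratively via d_i = x_i mod 7, x_{i+1} = (x_i − d_i)/7. The first 5 digits are (1, 0, 0, 1, 6).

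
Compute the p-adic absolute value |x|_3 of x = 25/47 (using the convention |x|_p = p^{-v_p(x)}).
|25/47|_3 = 1

Step 1 — compute v_3(x) by factoring powers of 3 out of the numerator and denominator: v_3(25/47) = 0. Step 2 — apply |x|_p = p^{-v_p(x)} = 3^{0} = 1.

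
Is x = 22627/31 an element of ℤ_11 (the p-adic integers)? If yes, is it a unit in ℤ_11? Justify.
x ∈ ℤ_11 but not a unit; v_11(x) = 3 > 0

ℤ_11 = {x ∈ ℚ_11 : v_11(x) ≥ 0} and ℤ_11^× = {x ∈ ℤ_11 : v_11(x) = 0}. Here v_11(22627/31) = v_11(num) − v_11(den) = 3; compare against these criteria.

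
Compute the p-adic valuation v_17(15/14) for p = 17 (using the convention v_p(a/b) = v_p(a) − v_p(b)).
v_17(15/14) = 0

Factor powers of 17 from the numerator and denominator of the reduced fraction: 15 = 17^0 · 15 and 14 = 17^0 · 14. Apply v_p(a/b) = v_p(a) − v_p(b): v_17(15/14) = 0 − 0 = 0.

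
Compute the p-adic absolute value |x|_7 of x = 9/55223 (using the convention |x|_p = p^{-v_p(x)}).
|9/55223|_7 = 2401

Step 1 — compute v_7(x) by factoring powers of 7 out of the numerator and denominator: v_7(9/55223) = -4. Step 2 — apply |x|_p = p^{-v_p(x)} = 7^{4} = 2401.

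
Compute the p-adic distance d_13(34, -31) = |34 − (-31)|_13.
d_13(34, -31) = 1/13

Step 1 — x − y = 34 − (-31) = 65. Step 2 — v_13(65) = 1 (factor: 65 = (13^1 · 5); the sign does not affect v_p). Step 3 — |x − y|_13 = 13^{-1} = 1/13.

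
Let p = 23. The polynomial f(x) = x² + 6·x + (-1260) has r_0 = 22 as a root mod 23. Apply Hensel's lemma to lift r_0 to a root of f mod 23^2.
r_1 = 183 (mod 529)

Hensel: r_{i+1} = r_i − f(r_i)·(f′(r_i))^{-1} mod 23^{i+2}, f′(x) = 2x + 6. Iterate:
  r_0 = 22 (mod 23)
  r_1 = 183 (mod 529)
Final: r = 183 satisfies f(r) ≡ 0 mod 23^2.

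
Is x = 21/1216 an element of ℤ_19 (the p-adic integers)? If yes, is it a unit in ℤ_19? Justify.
x ∉ ℤ_19 (v_19(x) = -1 < 0)

ℤ_19 = {x ∈ ℚ_19 : v_19(x) ≥ 0} and ℤ_19^× = {x ∈ ℤ_19 : v_19(x) = 0}. Here v_19(21/1216) = v_19(num) − v_19(den) = -1; compare against these criteria.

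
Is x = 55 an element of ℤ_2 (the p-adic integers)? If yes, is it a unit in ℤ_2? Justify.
x ∈ ℤ_2^× (unit); v_2(x) = 0

ℤ_2 = {x ∈ ℚ_2 : v_2(x) ≥ 0} and ℤ_2^× = {x ∈ ℤ_2 : v_2(x) = 0}. Here v_2(55) = v_2(num) − v_2(den) = 0; compare against these criteria.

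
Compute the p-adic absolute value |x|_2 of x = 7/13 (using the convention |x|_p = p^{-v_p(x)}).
|7/13|_2 = 1

Step 1 — compute v_2(x) by factoring powers of 2 out of the numerator and denominator: v_2(7/13) = 0. Step 2 — apply |x|_p = p^{-v_p(x)} = 2^{0} = 1.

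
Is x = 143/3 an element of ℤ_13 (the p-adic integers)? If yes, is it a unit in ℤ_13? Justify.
x ∈ ℤ_13 but not a unit; v_13(x) = 1 > 0

ℤ_13 = {x ∈ ℚ_13 : v_13(x) ≥ 0} and ℤ_13^× = {x ∈ ℤ_13 : v_13(x) = 0}. Here v_13(143/3) = v_13(num) − v_13(den) = 1; compare against these criteria.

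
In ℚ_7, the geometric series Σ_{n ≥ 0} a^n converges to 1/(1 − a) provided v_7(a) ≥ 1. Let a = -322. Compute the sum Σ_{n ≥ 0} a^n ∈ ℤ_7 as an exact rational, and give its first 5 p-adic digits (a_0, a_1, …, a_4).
Σ a^n = 1/(1 − a) = 1/323;  first 5 digits = (1, 3, 2, 6, 1)

v_7(a) = 1 ≥ 1, so the series converges in ℤ_7 to 1/(1 − a) = 1/(1 − (-322)) = 1/323. Expand this rational in ℤ_7: compute digits iteratively via d_i = x_i mod 7, x_{i+1} = (x_i − d_i)/7. The first 5 digits are (1, 3, 2, 6, 1).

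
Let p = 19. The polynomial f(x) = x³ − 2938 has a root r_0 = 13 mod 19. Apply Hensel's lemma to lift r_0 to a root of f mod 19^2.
r_1 = 70 (mod 361)

Hensel: r_{i+1} = r_i − f(r_i)/f′(r_i) mod 19^{i+2}, where f′(x) = 3x². Iterate:
  r_0 = 13 (mod 19)
  r_1 = 70 (mod 361)
Final: r = 70 with f(r) ≡ 0 mod 19^2.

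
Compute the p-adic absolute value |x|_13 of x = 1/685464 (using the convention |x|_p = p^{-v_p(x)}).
|1/685464|_13 = 28561

Step 1 — compute v_13(x) by factoring powers of 13 out of the numerator and denominator: v_13(1/685464) = -4. Step 2 — apply |x|_p = p^{-v_p(x)} = 13^{4} = 28561.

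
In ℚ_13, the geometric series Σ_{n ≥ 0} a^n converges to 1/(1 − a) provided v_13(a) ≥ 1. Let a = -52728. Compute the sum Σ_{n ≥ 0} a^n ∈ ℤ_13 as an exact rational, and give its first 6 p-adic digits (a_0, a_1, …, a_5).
Σ a^n = 1/(1 − a) = 1/52729;  first 6 digits = (1, 0, 0, 2, 11, 12)

v_13(a) = 3 ≥ 1, so the series converges in ℤ_13 to 1/(1 − a) = 1/(1 − (-52728)) = 1/52729. Expand this rational in ℤ_13: compute digits iteratively via d_i = x_i mod 13, x_{i+1} = (x_i − d_i)/13. The first 6 digits are (1, 0, 0, 2, 11, 12).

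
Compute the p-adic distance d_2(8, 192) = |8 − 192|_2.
d_2(8, 192) = 1/8

Step 1 — x − y = 8 − 192 = -184. Step 2 — v_2(-184) = 3 (factor: -184 = −(2^3 · 23); the sign does not affect v_p). Step 3 — |x − y|_2 = 2^{-3} = 1/8.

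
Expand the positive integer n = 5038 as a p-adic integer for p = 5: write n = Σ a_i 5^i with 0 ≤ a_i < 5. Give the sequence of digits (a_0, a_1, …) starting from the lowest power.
(a_0, a_1, …) = (3, 2, 1, 0, 3, 1)

Repeated division by 5 gives the digits low-to-high: 5038 = 3 + 2·5^1 + 1·5^2 + 3·5^4 + 1·5^5. Digit sequence: (3, 2, 1, 0, 3, 1).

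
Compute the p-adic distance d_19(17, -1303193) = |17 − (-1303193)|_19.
d_19(17, -1303193) = 1/130321

Step 1 — x − y = 17 − (-1303193) = 1303210. Step 2 — v_19(1303210) = 4 (factor: 1303210 = (19^4 · 10); the sign does not affect v_p). Step 3 — |x − y|_19 = 19^{-4} = 1/130321.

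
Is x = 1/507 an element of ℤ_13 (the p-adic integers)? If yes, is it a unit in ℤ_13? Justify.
x ∉ ℤ_13 (v_13(x) = -2 < 0)

ℤ_13 = {x ∈ ℚ_13 : v_13(x) ≥ 0} and ℤ_13^× = {x ∈ ℤ_13 : v_13(x) = 0}. Here v_13(1/507) = v_13(num) − v_13(den) = -2; compare against these criteria.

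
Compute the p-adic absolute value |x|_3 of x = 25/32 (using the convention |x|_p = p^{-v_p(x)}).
|25/32|_3 = 1

Step 1 — compute v_3(x) by factoring powers of 3 out of the numerator and denominator: v_3(25/32) = 0. Step 2 — apply |x|_p = p^{-v_p(x)} = 3^{0} = 1.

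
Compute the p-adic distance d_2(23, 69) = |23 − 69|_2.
d_2(23, 69) = 1/2

Step 1 — x − y = 23 − 69 = -46. Step 2 — v_2(-46) = 1 (factor: -46 = −(2^1 · 23); the sign does not affect v_p). Step 3 — |x − y|_2 = 2^{-1} = 1/2.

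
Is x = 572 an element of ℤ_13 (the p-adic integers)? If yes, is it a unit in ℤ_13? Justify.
x ∈ ℤ_13 but not a unit; v_13(x) = 1 > 0

ℤ_13 = {x ∈ ℚ_13 : v_13(x) ≥ 0} and ℤ_13^× = {x ∈ ℤ_13 : v_13(x) = 0}. Here v_13(572) = v_13(num) − v_13(den) = 1; compare against these criteria.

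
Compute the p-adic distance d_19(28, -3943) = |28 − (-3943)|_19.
d_19(28, -3943) = 1/361

Step 1 — x − y = 28 − (-3943) = 3971. Step 2 — v_19(3971) = 2 (factor: 3971 = (19^2 · 11); the sign does not affect v_p). Step 3 — |x − y|_19 = 19^{-2} = 1/361.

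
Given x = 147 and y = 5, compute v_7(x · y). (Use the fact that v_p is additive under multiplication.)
v_7(735) = 2

v_p(x) = 2 (factor: 147 = 7^2 · 3); v_p(y) = 0 (factor: 5 = 7^0 · 5). Additivity: v_p(xy) = v_p(x) + v_p(y) = 2 + 0 = 2. (Direct check: xy = 735 = 7^2 · (15).)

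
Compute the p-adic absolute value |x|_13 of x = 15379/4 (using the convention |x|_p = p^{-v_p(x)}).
|15379/4|_13 = 1/2197

Step 1 — compute v_13(x) by factoring powers of 13 out of the numerator and denominator: v_13(15379/4) = 3. Step 2 — apply |x|_p = p^{-v_p(x)} = 13^{-3} = 1/2197.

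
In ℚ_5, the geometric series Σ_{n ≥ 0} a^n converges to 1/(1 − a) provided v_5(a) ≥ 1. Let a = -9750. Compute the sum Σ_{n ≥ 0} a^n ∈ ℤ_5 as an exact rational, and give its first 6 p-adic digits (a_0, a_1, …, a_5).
Σ a^n = 1/(1 − a) = 1/9751;  first 6 digits = (1, 0, 0, 2, 4, 1)

v_5(a) = 3 ≥ 1, so the series converges in ℤ_5 to 1/(1 − a) = 1/(1 − (-9750)) = 1/9751. Expand this rational in ℤ_5: compute digits iteratively via d_i = x_i mod 5, x_{i+1} = (x_i − d_i)/5. The first 6 digits are (1, 0, 0, 2, 4, 1).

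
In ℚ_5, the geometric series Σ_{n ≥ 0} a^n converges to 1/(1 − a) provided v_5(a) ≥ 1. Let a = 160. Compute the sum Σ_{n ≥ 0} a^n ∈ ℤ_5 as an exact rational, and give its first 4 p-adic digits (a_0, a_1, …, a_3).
Σ a^n = 1/(1 − a) = -1/159;  first 4 digits = (1, 2, 0, 4)

v_5(a) = 1 ≥ 1, so the series converges in ℤ_5 to 1/(1 − a) = 1/(1 − 160) = -1/159. Expand this rational in ℤ_5: compute digits iteratively via d_i = x_i mod 5, x_{i+1} = (x_i − d_i)/5. The first 4 digits are (1, 2, 0, 4).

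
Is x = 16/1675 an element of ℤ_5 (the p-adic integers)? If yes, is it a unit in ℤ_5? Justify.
x ∉ ℤ_5 (v_5(x) = -2 < 0)

ℤ_5 = {x ∈ ℚ_5 : v_5(x) ≥ 0} and ℤ_5^× = {x ∈ ℤ_5 : v_5(x) = 0}. Here v_5(16/1675) = v_5(num) − v_5(den) = -2; compare against these criteria.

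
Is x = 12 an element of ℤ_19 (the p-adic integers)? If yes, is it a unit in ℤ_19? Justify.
x ∈ ℤ_19^× (unit); v_19(x) = 0

ℤ_19 = {x ∈ ℚ_19 : v_19(x) ≥ 0} and ℤ_19^× = {x ∈ ℤ_19 : v_19(x) = 0}. Here v_19(12) = v_19(num) − v_19(den) = 0; compare against these criteria.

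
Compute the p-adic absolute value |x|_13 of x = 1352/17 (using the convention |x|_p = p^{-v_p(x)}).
|1352/17|_13 = 1/169

Step 1 — compute v_13(x) by factoring powers of 13 out of the numerator and denominator: v_13(1352/17) = 2. Step 2 — apply |x|_p = p^{-v_p(x)} = 13^{-2} = 1/169.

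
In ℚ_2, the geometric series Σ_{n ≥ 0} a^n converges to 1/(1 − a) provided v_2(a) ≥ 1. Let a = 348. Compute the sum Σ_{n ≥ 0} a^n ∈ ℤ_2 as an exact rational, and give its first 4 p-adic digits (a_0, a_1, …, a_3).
Σ a^n = 1/(1 − a) = -1/347;  first 4 digits = (1, 0, 1, 1)

v_2(a) = 2 ≥ 1, so the series converges in ℤ_2 to 1/(1 − a) = 1/(1 − 348) = -1/347. Expand this rational in ℤ_2: compute digits iteratively via d_i = x_i mod 2, x_{i+1} = (x_i − d_i)/2. The first 4 digits are (1, 0, 1, 1).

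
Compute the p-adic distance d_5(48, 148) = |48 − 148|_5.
d_5(48, 148) = 1/25

Step 1 — x − y = 48 − 148 = -100. Step 2 — v_5(-100) = 2 (factor: -100 = −(5^2 · 4); the sign does not affect v_p). Step 3 — |x − y|_5 = 5^{-2} = 1/25.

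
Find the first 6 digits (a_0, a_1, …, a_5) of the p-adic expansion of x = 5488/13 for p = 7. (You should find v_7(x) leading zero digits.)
(a_0, …, a_5) = (0, 0, 0, 5, 0, 1)

v_7(5488/13) = 3, so a_0 = ... = a_2 = 0. Factor out: x = 7^3 · u with u = 16/13 a unit in ℤ_7. Expand u iteratively via a_{v+i} = u_i mod 7, u_{i+1} = (u_i − a_{v+i})/7:
  u_0 = 16/13;  a_3 = 5;  u_1 = (u_0 − 5)/7 = -7/13
  u_1 = -7/13;  a_4 = 0;  u_2 = (u_1 − 0)/7 = -1/13
  u_2 = -1/13;  a_5 = 1;  u_3 = (u_2 − 1)/7 = -2/13
Digits: (0, 0, 0, 5, 0, 1).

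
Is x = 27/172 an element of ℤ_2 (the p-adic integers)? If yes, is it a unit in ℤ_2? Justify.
x ∉ ℤ_2 (v_2(x) = -2 < 0)

ℤ_2 = {x ∈ ℚ_2 : v_2(x) ≥ 0} and ℤ_2^× = {x ∈ ℤ_2 : v_2(x) = 0}. Here v_2(27/172) = v_2(num) − v_2(den) = -2; compare against these criteria.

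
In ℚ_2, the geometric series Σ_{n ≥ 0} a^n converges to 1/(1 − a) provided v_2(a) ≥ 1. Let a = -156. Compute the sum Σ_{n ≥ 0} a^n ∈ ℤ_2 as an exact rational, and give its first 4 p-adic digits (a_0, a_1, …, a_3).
Σ a^n = 1/(1 − a) = 1/157;  first 4 digits = (1, 0, 1, 0)

v_2(a) = 2 ≥ 1, so the series converges in ℤ_2 to 1/(1 − a) = 1/(1 − (-156)) = 1/157. Expand this rational in ℤ_2: compute digits iteratively via d_i = x_i mod 2, x_{i+1} = (x_i − d_i)/2. The first 4 digits are (1, 0, 1, 0).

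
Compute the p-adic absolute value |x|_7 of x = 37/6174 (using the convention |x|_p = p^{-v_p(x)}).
|37/6174|_7 = 343

Step 1 — compute v_7(x) by factoring powers of 7 out of the numerator and denominator: v_7(37/6174) = -3. Step 2 — apply |x|_p = p^{-v_p(x)} = 7^{3} = 343.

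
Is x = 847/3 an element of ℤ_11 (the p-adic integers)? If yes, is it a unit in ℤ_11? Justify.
x ∈ ℤ_11 but not a unit; v_11(x) = 2 > 0

ℤ_11 = {x ∈ ℚ_11 : v_11(x) ≥ 0} and ℤ_11^× = {x ∈ ℤ_11 : v_11(x) = 0}. Here v_11(847/3) = v_11(num) − v_11(den) = 2; compare against these criteria.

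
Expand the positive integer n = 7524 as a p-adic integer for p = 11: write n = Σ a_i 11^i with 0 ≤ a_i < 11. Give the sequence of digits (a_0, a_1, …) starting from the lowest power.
(a_0, a_1, …) = (0, 2, 7, 5)

Repeated division by 11 gives the digits low-to-high: 7524 = 2·11^1 + 7·11^2 + 5·11^3. Digit sequence: (0, 2, 7, 5).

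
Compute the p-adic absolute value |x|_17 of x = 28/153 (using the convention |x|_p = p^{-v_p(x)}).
|28/153|_17 = 17

Step 1 — compute v_17(x) by factoring powers of 17 out of the numerator and denominator: v_17(28/153) = -1. Step 2 — apply |x|_p = p^{-v_p(x)} = 17^{1} = 17.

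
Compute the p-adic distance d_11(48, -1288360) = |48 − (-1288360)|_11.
d_11(48, -1288360) = 1/161051

Step 1 — x − y = 48 − (-1288360) = 1288408. Step 2 — v_11(1288408) = 5 (factor: 1288408 = (11^5 · 8); the sign does not affect v_p). Step 3 — |x − y|_11 = 11^{-5} = 1/161051.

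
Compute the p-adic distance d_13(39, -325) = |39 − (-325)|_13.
d_13(39, -325) = 1/13

Step 1 — x − y = 39 − (-325) = 364. Step 2 — v_13(364) = 1 (factor: 364 = (13^1 · 28); the sign does not affect v_p). Step 3 — |x − y|_13 = 13^{-1} = 1/13.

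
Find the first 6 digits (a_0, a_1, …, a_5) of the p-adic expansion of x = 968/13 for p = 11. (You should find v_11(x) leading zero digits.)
(a_0, …, a_5) = (0, 0, 4, 9, 0, 5)

v_11(968/13) = 2, so a_0 = ... = a_1 = 0. Factor out: x = 11^2 · u with u = 8/13 a unit in ℤ_11. Expand u iteratively via a_{v+i} = u_i mod 11, u_{i+1} = (u_i − a_{v+i})/11:
  u_0 = 8/13;  a_2 = 4;  u_1 = (u_0 − 4)/11 = -4/13
  u_1 = -4/13;  a_3 = 9;  u_2 = (u_1 − 9)/11 = -11/13
  u_2 = -11/13;  a_4 = 0;  u_3 = (u_2 − 0)/11 = -1/13
  u_3 = -1/13;  a_5 = 5;  u_4 = (u_3 − 5)/11 = -6/13
Digits: (0, 0, 4, 9, 0, 5).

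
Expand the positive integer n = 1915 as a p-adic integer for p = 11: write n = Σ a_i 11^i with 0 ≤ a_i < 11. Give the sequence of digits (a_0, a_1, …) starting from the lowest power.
(a_0, a_1, …) = (1, 9, 4, 1)

Repeated division by 11 gives the digits low-to-high: 1915 = 1 + 9·11^1 + 4·11^2 + 1·11^3. Digit sequence: (1, 9, 4, 1).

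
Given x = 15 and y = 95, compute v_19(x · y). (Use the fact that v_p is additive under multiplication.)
v_19(1425) = 1

v_p(x) = 0 (factor: 15 = 19^0 · 15); v_p(y) = 1 (factor: 95 = 19^1 · 5). Additivity: v_p(xy) = v_p(x) + v_p(y) = 0 + 1 = 1. (Direct check: xy = 1425 = 19^1 · (75).)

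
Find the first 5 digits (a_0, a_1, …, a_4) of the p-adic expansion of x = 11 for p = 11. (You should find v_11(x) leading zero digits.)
(a_0, …, a_4) = (0, 1, 0, 0, 0)

v_11(11) = 1, so a_0 = ... = a_0 = 0. Factor out: x = 11^1 · u with u = 1 a unit in ℤ_11. Expand u iteratively via a_{v+i} = u_i mod 11, u_{i+1} = (u_i − a_{v+i})/11:
  u_0 = 1;  a_1 = 1;  u_1 = (u_0 − 1)/11 = 0
  u_1 = 0;  a_2 = 0;  u_2 = (u_1 − 0)/11 = 0
  u_2 = 0;  a_3 = 0;  u_3 = (u_2 − 0)/11 = 0
  u_3 = 0;  a_4 = 0;  u_4 = (u_3 − 0)/11 = 0
Digits: (0, 1, 0, 0, 0).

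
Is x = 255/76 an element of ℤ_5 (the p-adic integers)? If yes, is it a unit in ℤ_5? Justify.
x ∈ ℤ_5 but not a unit; v_5(x) = 1 > 0

ℤ_5 = {x ∈ ℚ_5 : v_5(x) ≥ 0} and ℤ_5^× = {x ∈ ℤ_5 : v_5(x) = 0}. Here v_5(255/76) = v_5(num) − v_5(den) = 1; compare against these criteria.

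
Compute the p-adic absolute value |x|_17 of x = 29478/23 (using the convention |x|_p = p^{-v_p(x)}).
|29478/23|_17 = 1/4913

Step 1 — compute v_17(x) by factoring powers of 17 out of the numerator and denominator: v_17(29478/23) = 3. Step 2 — apply |x|_p = p^{-v_p(x)} = 17^{-3} = 1/4913.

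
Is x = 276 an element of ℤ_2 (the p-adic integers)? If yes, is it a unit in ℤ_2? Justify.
x ∈ ℤ_2 but not a unit; v_2(x) = 2 > 0

ℤ_2 = {x ∈ ℚ_2 : v_2(x) ≥ 0} and ℤ_2^× = {x ∈ ℤ_2 : v_2(x) = 0}. Here v_2(276) = v_2(num) − v_2(den) = 2; compare against these criteria.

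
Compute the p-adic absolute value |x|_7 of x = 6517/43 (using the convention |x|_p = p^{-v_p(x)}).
|6517/43|_7 = 1/343

Step 1 — compute v_7(x) by factoring powers of 7 out of the numerator and denominator: v_7(6517/43) = 3. Step 2 — apply |x|_p = p^{-v_p(x)} = 7^{-3} = 1/343.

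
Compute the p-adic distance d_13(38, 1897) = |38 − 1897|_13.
d_13(38, 1897) = 1/169

Step 1 — x − y = 38 − 1897 = -1859. Step 2 — v_13(-1859) = 2 (factor: -1859 = −(13^2 · 11); the sign does not affect v_p). Step 3 — |x − y|_13 = 13^{-2} = 1/169.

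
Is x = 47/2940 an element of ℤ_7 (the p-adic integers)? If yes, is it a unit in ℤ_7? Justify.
x ∉ ℤ_7 (v_7(x) = -2 < 0)

ℤ_7 = {x ∈ ℚ_7 : v_7(x) ≥ 0} and ℤ_7^× = {x ∈ ℤ_7 : v_7(x) = 0}. Here v_7(47/2940) = v_7(num) − v_7(den) = -2; compare against these criteria.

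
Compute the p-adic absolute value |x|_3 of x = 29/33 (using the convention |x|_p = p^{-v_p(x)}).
|29/33|_3 = 3

Step 1 — compute v_3(x) by factoring powers of 3 out of the numerator and denominator: v_3(29/33) = -1. Step 2 — apply |x|_p = p^{-v_p(x)} = 3^{1} = 3.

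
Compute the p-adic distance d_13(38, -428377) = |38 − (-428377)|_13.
d_13(38, -428377) = 1/28561

Step 1 — x − y = 38 − (-428377) = 428415. Step 2 — v_13(428415) = 4 (factor: 428415 = (13^4 · 15); the sign does not affect v_p). Step 3 — |x − y|_13 = 13^{-4} = 1/28561.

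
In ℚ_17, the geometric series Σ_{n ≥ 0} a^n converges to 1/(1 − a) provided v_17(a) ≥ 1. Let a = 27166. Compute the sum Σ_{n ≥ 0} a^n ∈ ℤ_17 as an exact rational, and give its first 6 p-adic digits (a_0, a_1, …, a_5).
Σ a^n = 1/(1 − a) = -1/27165;  first 6 digits = (1, 0, 9, 5, 13, 9)

v_17(a) = 2 ≥ 1, so the series converges in ℤ_17 to 1/(1 − a) = 1/(1 − 27166) = -1/27165. Expand this rational in ℤ_17: compute digits iteratively via d_i = x_i mod 17, x_{i+1} = (x_i − d_i)/17. The first 6 digits are (1, 0, 9, 5, 13, 9).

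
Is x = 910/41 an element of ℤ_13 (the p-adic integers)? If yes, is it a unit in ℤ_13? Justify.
x ∈ ℤ_13 but not a unit; v_13(x) = 1 > 0

ℤ_13 = {x ∈ ℚ_13 : v_13(x) ≥ 0} and ℤ_13^× = {x ∈ ℤ_13 : v_13(x) = 0}. Here v_13(910/41) = v_13(num) − v_13(den) = 1; compare against these criteria.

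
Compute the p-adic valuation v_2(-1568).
v_2(-1568) = 5

v_2(n) is the largest exponent k such that 2^k divides n. Factor out: -1568 = -2^5 · 49. (Sign doesn't affect v_p.) So v_2(-1568) = 5.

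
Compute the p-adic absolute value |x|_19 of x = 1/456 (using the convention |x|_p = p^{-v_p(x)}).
|1/456|_19 = 19

Step 1 — compute v_19(x) by factoring powers of 19 out of the numerator and denominator: v_19(1/456) = -1. Step 2 — apply |x|_p = p^{-v_p(x)} = 19^{1} = 19.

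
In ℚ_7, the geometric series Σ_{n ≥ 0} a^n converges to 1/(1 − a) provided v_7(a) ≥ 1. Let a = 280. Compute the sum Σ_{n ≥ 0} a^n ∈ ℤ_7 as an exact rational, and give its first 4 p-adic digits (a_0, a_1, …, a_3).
Σ a^n = 1/(1 − a) = -1/279;  first 4 digits = (1, 5, 2, 4)

v_7(a) = 1 ≥ 1, so the series converges in ℤ_7 to 1/(1 − a) = 1/(1 − 280) = -1/279. Expand this rational in ℤ_7: compute digits iteratively via d_i = x_i mod 7, x_{i+1} = (x_i − d_i)/7. The first 4 digits are (1, 5, 2, 4).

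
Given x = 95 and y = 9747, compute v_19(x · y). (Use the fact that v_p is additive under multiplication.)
v_19(925965) = 3

v_p(x) = 1 (factor: 95 = 19^1 · 5); v_p(y) = 2 (factor: 9747 = 19^2 · 27). Additivity: v_p(xy) = v_p(x) + v_p(y) = 1 + 2 = 3. (Direct check: xy = 925965 = 19^3 · (135).)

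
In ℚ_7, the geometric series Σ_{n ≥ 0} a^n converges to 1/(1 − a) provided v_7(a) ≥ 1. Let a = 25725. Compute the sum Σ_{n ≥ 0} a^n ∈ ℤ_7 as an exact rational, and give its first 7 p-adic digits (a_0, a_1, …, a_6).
Σ a^n = 1/(1 − a) = -1/25724;  first 7 digits = (1, 0, 0, 5, 3, 1, 4)

v_7(a) = 3 ≥ 1, so the series converges in ℤ_7 to 1/(1 − a) = 1/(1 − 25725) = -1/25724. Expand this rational in ℤ_7: compute digits iteratively via d_i = x_i mod 7, x_{i+1} = (x_i − d_i)/7. The first 7 digits are (1, 0, 0, 5, 3, 1, 4).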